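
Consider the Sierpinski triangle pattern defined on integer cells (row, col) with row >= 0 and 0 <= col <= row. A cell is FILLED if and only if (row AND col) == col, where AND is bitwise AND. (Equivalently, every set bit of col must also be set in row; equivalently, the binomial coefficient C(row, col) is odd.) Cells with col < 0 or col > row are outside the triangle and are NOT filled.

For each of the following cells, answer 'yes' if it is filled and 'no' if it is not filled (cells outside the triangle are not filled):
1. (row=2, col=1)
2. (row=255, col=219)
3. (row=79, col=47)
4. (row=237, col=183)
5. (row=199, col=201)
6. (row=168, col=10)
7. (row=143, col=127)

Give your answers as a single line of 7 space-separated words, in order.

(2,1): row=0b10, col=0b1, row AND col = 0b0 = 0; 0 != 1 -> empty
(255,219): row=0b11111111, col=0b11011011, row AND col = 0b11011011 = 219; 219 == 219 -> filled
(79,47): row=0b1001111, col=0b101111, row AND col = 0b1111 = 15; 15 != 47 -> empty
(237,183): row=0b11101101, col=0b10110111, row AND col = 0b10100101 = 165; 165 != 183 -> empty
(199,201): col outside [0, 199] -> not filled
(168,10): row=0b10101000, col=0b1010, row AND col = 0b1000 = 8; 8 != 10 -> empty
(143,127): row=0b10001111, col=0b1111111, row AND col = 0b1111 = 15; 15 != 127 -> empty

Answer: no yes no no no no no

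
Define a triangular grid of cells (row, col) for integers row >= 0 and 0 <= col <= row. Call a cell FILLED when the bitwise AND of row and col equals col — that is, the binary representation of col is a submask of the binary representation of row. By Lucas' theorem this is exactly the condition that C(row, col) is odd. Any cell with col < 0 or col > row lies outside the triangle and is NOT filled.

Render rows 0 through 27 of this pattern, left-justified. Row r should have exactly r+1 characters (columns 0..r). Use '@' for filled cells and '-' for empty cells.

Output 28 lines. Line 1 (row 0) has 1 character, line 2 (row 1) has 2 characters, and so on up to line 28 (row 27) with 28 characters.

Answer: @
@@
@-@
@@@@
@---@
@@--@@
@-@-@-@
@@@@@@@@
@-------@
@@------@@
@-@-----@-@
@@@@----@@@@
@---@---@---@
@@--@@--@@--@@
@-@-@-@-@-@-@-@
@@@@@@@@@@@@@@@@
@---------------@
@@--------------@@
@-@-------------@-@
@@@@------------@@@@
@---@-----------@---@
@@--@@----------@@--@@
@-@-@-@---------@-@-@-@
@@@@@@@@--------@@@@@@@@
@-------@-------@-------@
@@------@@------@@------@@
@-@-----@-@-----@-@-----@-@
@@@@----@@@@----@@@@----@@@@

Derivation:
r0=0: @
r1=1: @@
r2=10: @-@
r3=11: @@@@
r4=100: @---@
r5=101: @@--@@
r6=110: @-@-@-@
r7=111: @@@@@@@@
r8=1000: @-------@
r9=1001: @@------@@
r10=1010: @-@-----@-@
r11=1011: @@@@----@@@@
r12=1100: @---@---@---@
r13=1101: @@--@@--@@--@@
r14=1110: @-@-@-@-@-@-@-@
r15=1111: @@@@@@@@@@@@@@@@
r16=10000: @---------------@
r17=10001: @@--------------@@
r18=10010: @-@-------------@-@
r19=10011: @@@@------------@@@@
r20=10100: @---@-----------@---@
r21=10101: @@--@@----------@@--@@
r22=10110: @-@-@-@---------@-@-@-@
r23=10111: @@@@@@@@--------@@@@@@@@
r24=11000: @-------@-------@-------@
r25=11001: @@------@@------@@------@@
r26=11010: @-@-----@-@-----@-@-----@-@
r27=11011: @@@@----@@@@----@@@@----@@@@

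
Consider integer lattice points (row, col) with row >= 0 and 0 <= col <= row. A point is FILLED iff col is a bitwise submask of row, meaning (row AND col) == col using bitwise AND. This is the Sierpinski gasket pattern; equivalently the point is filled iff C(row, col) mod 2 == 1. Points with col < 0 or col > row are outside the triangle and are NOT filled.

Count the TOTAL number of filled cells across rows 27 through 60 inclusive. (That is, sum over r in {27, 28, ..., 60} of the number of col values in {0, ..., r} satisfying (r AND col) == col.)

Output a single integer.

r27=11011 pc4: +16 =16
r28=11100 pc3: +8 =24
r29=11101 pc4: +16 =40
r30=11110 pc4: +16 =56
r31=11111 pc5: +32 =88
r32=100000 pc1: +2 =90
r33=100001 pc2: +4 =94
r34=100010 pc2: +4 =98
r35=100011 pc3: +8 =106
r36=100100 pc2: +4 =110
r37=100101 pc3: +8 =118
r38=100110 pc3: +8 =126
r39=100111 pc4: +16 =142
r40=101000 pc2: +4 =146
r41=101001 pc3: +8 =154
r42=101010 pc3: +8 =162
r43=101011 pc4: +16 =178
r44=101100 pc3: +8 =186
r45=101101 pc4: +16 =202
r46=101110 pc4: +16 =218
r47=101111 pc5: +32 =250
r48=110000 pc2: +4 =254
r49=110001 pc3: +8 =262
r50=110010 pc3: +8 =270
r51=110011 pc4: +16 =286
r52=110100 pc3: +8 =294
r53=110101 pc4: +16 =310
r54=110110 pc4: +16 =326
r55=110111 pc5: +32 =358
r56=111000 pc3: +8 =366
r57=111001 pc4: +16 =382
r58=111010 pc4: +16 =398
r59=111011 pc5: +32 =430
r60=111100 pc4: +16 =446

Answer: 446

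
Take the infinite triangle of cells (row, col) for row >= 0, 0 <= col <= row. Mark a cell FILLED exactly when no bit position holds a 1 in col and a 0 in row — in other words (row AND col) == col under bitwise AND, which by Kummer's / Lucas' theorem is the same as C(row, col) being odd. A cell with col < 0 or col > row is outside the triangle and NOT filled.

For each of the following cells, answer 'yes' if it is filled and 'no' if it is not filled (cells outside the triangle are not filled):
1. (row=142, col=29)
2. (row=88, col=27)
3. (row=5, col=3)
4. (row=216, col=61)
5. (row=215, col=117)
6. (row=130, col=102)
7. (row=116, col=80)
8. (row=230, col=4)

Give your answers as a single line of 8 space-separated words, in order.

(142,29): row=0b10001110, col=0b11101, row AND col = 0b1100 = 12; 12 != 29 -> empty
(88,27): row=0b1011000, col=0b11011, row AND col = 0b11000 = 24; 24 != 27 -> empty
(5,3): row=0b101, col=0b11, row AND col = 0b1 = 1; 1 != 3 -> empty
(216,61): row=0b11011000, col=0b111101, row AND col = 0b11000 = 24; 24 != 61 -> empty
(215,117): row=0b11010111, col=0b1110101, row AND col = 0b1010101 = 85; 85 != 117 -> empty
(130,102): row=0b10000010, col=0b1100110, row AND col = 0b10 = 2; 2 != 102 -> empty
(116,80): row=0b1110100, col=0b1010000, row AND col = 0b1010000 = 80; 80 == 80 -> filled
(230,4): row=0b11100110, col=0b100, row AND col = 0b100 = 4; 4 == 4 -> filled

Answer: no no no no no no yes yes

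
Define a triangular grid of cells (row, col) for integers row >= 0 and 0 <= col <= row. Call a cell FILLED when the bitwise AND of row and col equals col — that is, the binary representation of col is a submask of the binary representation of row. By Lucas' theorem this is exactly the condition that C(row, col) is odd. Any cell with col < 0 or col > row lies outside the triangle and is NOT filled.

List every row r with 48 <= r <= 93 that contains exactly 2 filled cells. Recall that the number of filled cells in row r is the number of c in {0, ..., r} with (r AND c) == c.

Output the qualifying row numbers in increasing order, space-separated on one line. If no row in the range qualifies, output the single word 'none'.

Answer: 64

Derivation:
Row r has 2^popcount(r) filled cells, so we need popcount(r) = log2(2) = 1.
Scan r = 48..93 and keep those with exactly 1 one-bits:
r=48=110000 popcount=2 -> skip
r=49=110001 popcount=3 -> skip
r=50=110010 popcount=3 -> skip
r=51=110011 popcount=4 -> skip
r=52=110100 popcount=3 -> skip
r=53=110101 popcount=4 -> skip
r=54=110110 popcount=4 -> skip
r=55=110111 popcount=5 -> skip
r=56=111000 popcount=3 -> skip
r=57=111001 popcount=4 -> skip
r=58=111010 popcount=4 -> skip
r=59=111011 popcount=5 -> skip
r=60=111100 popcount=4 -> skip
r=61=111101 popcount=5 -> skip
r=62=111110 popcount=5 -> skip
r=63=111111 popcount=6 -> skip
r=64=1000000 popcount=1 -> KEEP
r=65=1000001 popcount=2 -> skip
r=66=1000010 popcount=2 -> skip
r=67=1000011 popcount=3 -> skip
r=68=1000100 popcount=2 -> skip
r=69=1000101 popcount=3 -> skip
r=70=1000110 popcount=3 -> skip
r=71=1000111 popcount=4 -> skip
r=72=1001000 popcount=2 -> skip
r=73=1001001 popcount=3 -> skip
r=74=1001010 popcount=3 -> skip
r=75=1001011 popcount=4 -> skip
r=76=1001100 popcount=3 -> skip
r=77=1001101 popcount=4 -> skip
r=78=1001110 popcount=4 -> skip
r=79=1001111 popcount=5 -> skip
r=80=1010000 popcount=2 -> skip
r=81=1010001 popcount=3 -> skip
r=82=1010010 popcount=3 -> skip
r=83=1010011 popcount=4 -> skip
r=84=1010100 popcount=3 -> skip
r=85=1010101 popcount=4 -> skip
r=86=1010110 popcount=4 -> skip
r=87=1010111 popcount=5 -> skip
r=88=1011000 popcount=3 -> skip
r=89=1011001 popcount=4 -> skip
r=90=1011010 popcount=4 -> skip
r=91=1011011 popcount=5 -> skip
r=92=1011100 popcount=4 -> skip
r=93=1011101 popcount=5 -> skip
Kept rows: 64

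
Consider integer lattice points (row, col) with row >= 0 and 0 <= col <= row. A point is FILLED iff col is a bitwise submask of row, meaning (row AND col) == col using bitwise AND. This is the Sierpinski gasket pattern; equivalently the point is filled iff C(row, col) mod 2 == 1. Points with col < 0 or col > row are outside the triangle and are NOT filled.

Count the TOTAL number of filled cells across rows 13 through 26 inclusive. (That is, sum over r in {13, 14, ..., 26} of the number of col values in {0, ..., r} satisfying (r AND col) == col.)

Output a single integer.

Answer: 106

Derivation:
r13=1101 pc3: +8 =8
r14=1110 pc3: +8 =16
r15=1111 pc4: +16 =32
r16=10000 pc1: +2 =34
r17=10001 pc2: +4 =38
r18=10010 pc2: +4 =42
r19=10011 pc3: +8 =50
r20=10100 pc2: +4 =54
r21=10101 pc3: +8 =62
r22=10110 pc3: +8 =70
r23=10111 pc4: +16 =86
r24=11000 pc2: +4 =90
r25=11001 pc3: +8 =98
r26=11010 pc3: +8 =106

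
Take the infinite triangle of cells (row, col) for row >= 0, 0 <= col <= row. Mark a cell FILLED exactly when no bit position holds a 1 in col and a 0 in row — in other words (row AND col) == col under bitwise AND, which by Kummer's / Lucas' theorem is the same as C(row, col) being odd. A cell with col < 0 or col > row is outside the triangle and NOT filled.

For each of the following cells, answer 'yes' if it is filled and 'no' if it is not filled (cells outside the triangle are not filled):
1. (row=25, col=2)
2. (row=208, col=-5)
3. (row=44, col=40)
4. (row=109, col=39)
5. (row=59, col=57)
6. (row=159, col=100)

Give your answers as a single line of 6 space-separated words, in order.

Answer: no no yes no yes no

Derivation:
(25,2): row=0b11001, col=0b10, row AND col = 0b0 = 0; 0 != 2 -> empty
(208,-5): col outside [0, 208] -> not filled
(44,40): row=0b101100, col=0b101000, row AND col = 0b101000 = 40; 40 == 40 -> filled
(109,39): row=0b1101101, col=0b100111, row AND col = 0b100101 = 37; 37 != 39 -> empty
(59,57): row=0b111011, col=0b111001, row AND col = 0b111001 = 57; 57 == 57 -> filled
(159,100): row=0b10011111, col=0b1100100, row AND col = 0b100 = 4; 4 != 100 -> empty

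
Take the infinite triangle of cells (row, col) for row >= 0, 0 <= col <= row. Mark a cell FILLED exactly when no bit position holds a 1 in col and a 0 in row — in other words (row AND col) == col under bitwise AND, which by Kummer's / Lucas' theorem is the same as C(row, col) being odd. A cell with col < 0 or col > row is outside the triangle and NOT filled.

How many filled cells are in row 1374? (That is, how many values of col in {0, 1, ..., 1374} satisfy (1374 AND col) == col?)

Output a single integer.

Answer: 128

Derivation:
1374 in binary = 10101011110
popcount(1374) = number of 1-bits in 10101011110 = 7
A col c satisfies (1374 AND c) == c iff every set bit of c is also set in 1374; each of the 7 set bits of 1374 can independently be on or off in c.
count = 2^7 = 128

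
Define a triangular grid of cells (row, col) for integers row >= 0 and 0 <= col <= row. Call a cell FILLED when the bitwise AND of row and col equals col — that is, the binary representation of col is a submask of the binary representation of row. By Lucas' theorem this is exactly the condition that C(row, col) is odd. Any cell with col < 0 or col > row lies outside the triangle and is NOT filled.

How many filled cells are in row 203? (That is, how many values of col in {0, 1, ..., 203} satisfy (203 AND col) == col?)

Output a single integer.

Answer: 32

Derivation:
203 in binary = 11001011
popcount(203) = number of 1-bits in 11001011 = 5
A col c satisfies (203 AND c) == c iff every set bit of c is also set in 203; each of the 5 set bits of 203 can independently be on or off in c.
count = 2^5 = 32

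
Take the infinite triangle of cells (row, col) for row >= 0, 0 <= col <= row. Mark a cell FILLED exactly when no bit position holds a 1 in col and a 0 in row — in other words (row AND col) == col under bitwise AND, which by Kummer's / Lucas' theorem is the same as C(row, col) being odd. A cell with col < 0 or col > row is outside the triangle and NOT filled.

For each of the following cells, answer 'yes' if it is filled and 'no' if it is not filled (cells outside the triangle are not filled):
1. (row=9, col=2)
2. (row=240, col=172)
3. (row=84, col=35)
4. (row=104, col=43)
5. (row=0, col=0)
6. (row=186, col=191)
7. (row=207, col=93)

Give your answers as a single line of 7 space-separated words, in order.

Answer: no no no no yes no no

Derivation:
(9,2): row=0b1001, col=0b10, row AND col = 0b0 = 0; 0 != 2 -> empty
(240,172): row=0b11110000, col=0b10101100, row AND col = 0b10100000 = 160; 160 != 172 -> empty
(84,35): row=0b1010100, col=0b100011, row AND col = 0b0 = 0; 0 != 35 -> empty
(104,43): row=0b1101000, col=0b101011, row AND col = 0b101000 = 40; 40 != 43 -> empty
(0,0): row=0b0, col=0b0, row AND col = 0b0 = 0; 0 == 0 -> filled
(186,191): col outside [0, 186] -> not filled
(207,93): row=0b11001111, col=0b1011101, row AND col = 0b1001101 = 77; 77 != 93 -> empty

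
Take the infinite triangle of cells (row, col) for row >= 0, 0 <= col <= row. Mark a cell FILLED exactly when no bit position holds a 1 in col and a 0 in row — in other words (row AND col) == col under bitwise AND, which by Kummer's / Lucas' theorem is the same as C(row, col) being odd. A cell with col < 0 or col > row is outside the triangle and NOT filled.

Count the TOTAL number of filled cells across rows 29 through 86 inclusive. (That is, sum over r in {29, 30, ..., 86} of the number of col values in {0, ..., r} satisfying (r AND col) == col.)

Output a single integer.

r29=11101 pc4: +16 =16
r30=11110 pc4: +16 =32
r31=11111 pc5: +32 =64
r32=100000 pc1: +2 =66
r33=100001 pc2: +4 =70
r34=100010 pc2: +4 =74
r35=100011 pc3: +8 =82
r36=100100 pc2: +4 =86
r37=100101 pc3: +8 =94
r38=100110 pc3: +8 =102
r39=100111 pc4: +16 =118
r40=101000 pc2: +4 =122
r41=101001 pc3: +8 =130
r42=101010 pc3: +8 =138
r43=101011 pc4: +16 =154
r44=101100 pc3: +8 =162
r45=101101 pc4: +16 =178
r46=101110 pc4: +16 =194
r47=101111 pc5: +32 =226
r48=110000 pc2: +4 =230
r49=110001 pc3: +8 =238
r50=110010 pc3: +8 =246
r51=110011 pc4: +16 =262
r52=110100 pc3: +8 =270
r53=110101 pc4: +16 =286
r54=110110 pc4: +16 =302
r55=110111 pc5: +32 =334
r56=111000 pc3: +8 =342
r57=111001 pc4: +16 =358
r58=111010 pc4: +16 =374
r59=111011 pc5: +32 =406
r60=111100 pc4: +16 =422
r61=111101 pc5: +32 =454
r62=111110 pc5: +32 =486
r63=111111 pc6: +64 =550
r64=1000000 pc1: +2 =552
r65=1000001 pc2: +4 =556
r66=1000010 pc2: +4 =560
r67=1000011 pc3: +8 =568
r68=1000100 pc2: +4 =572
r69=1000101 pc3: +8 =580
r70=1000110 pc3: +8 =588
r71=1000111 pc4: +16 =604
r72=1001000 pc2: +4 =608
r73=1001001 pc3: +8 =616
r74=1001010 pc3: +8 =624
r75=1001011 pc4: +16 =640
r76=1001100 pc3: +8 =648
r77=1001101 pc4: +16 =664
r78=1001110 pc4: +16 =680
r79=1001111 pc5: +32 =712
r80=1010000 pc2: +4 =716
r81=1010001 pc3: +8 =724
r82=1010010 pc3: +8 =732
r83=1010011 pc4: +16 =748
r84=1010100 pc3: +8 =756
r85=1010101 pc4: +16 =772
r86=1010110 pc4: +16 =788

Answer: 788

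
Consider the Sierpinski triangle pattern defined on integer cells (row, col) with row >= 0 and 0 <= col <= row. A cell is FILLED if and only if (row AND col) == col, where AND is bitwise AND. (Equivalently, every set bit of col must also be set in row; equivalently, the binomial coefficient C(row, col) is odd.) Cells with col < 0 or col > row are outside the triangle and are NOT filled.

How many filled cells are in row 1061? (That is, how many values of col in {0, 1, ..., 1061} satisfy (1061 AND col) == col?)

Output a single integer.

1061 in binary = 10000100101
popcount(1061) = number of 1-bits in 10000100101 = 4
A col c satisfies (1061 AND c) == c iff every set bit of c is also set in 1061; each of the 4 set bits of 1061 can independently be on or off in c.
count = 2^4 = 16

Answer: 16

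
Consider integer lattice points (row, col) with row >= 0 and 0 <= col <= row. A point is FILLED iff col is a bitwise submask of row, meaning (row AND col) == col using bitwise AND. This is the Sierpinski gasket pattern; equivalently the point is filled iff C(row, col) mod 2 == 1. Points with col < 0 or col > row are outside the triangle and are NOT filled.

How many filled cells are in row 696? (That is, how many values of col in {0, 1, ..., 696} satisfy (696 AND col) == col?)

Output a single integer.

Answer: 32

Derivation:
696 in binary = 1010111000
popcount(696) = number of 1-bits in 1010111000 = 5
A col c satisfies (696 AND c) == c iff every set bit of c is also set in 696; each of the 5 set bits of 696 can independently be on or off in c.
count = 2^5 = 32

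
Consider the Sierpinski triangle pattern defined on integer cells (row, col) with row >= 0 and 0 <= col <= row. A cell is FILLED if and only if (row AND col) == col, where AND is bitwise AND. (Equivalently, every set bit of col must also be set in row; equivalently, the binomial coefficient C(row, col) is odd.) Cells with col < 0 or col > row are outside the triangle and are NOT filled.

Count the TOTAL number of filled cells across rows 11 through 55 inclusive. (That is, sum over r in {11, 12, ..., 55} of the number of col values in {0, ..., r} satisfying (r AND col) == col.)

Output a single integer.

r11=1011 pc3: +8 =8
r12=1100 pc2: +4 =12
r13=1101 pc3: +8 =20
r14=1110 pc3: +8 =28
r15=1111 pc4: +16 =44
r16=10000 pc1: +2 =46
r17=10001 pc2: +4 =50
r18=10010 pc2: +4 =54
r19=10011 pc3: +8 =62
r20=10100 pc2: +4 =66
r21=10101 pc3: +8 =74
r22=10110 pc3: +8 =82
r23=10111 pc4: +16 =98
r24=11000 pc2: +4 =102
r25=11001 pc3: +8 =110
r26=11010 pc3: +8 =118
r27=11011 pc4: +16 =134
r28=11100 pc3: +8 =142
r29=11101 pc4: +16 =158
r30=11110 pc4: +16 =174
r31=11111 pc5: +32 =206
r32=100000 pc1: +2 =208
r33=100001 pc2: +4 =212
r34=100010 pc2: +4 =216
r35=100011 pc3: +8 =224
r36=100100 pc2: +4 =228
r37=100101 pc3: +8 =236
r38=100110 pc3: +8 =244
r39=100111 pc4: +16 =260
r40=101000 pc2: +4 =264
r41=101001 pc3: +8 =272
r42=101010 pc3: +8 =280
r43=101011 pc4: +16 =296
r44=101100 pc3: +8 =304
r45=101101 pc4: +16 =320
r46=101110 pc4: +16 =336
r47=101111 pc5: +32 =368
r48=110000 pc2: +4 =372
r49=110001 pc3: +8 =380
r50=110010 pc3: +8 =388
r51=110011 pc4: +16 =404
r52=110100 pc3: +8 =412
r53=110101 pc4: +16 =428
r54=110110 pc4: +16 =444
r55=110111 pc5: +32 =476

Answer: 476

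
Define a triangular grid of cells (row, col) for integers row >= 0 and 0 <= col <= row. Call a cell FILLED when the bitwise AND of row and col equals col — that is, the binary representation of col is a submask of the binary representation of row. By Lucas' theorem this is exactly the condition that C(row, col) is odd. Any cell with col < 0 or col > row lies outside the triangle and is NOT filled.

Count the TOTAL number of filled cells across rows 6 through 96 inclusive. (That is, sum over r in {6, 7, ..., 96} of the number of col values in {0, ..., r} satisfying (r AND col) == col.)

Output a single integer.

Answer: 1204

Derivation:
r6=110 pc2: +4 =4
r7=111 pc3: +8 =12
r8=1000 pc1: +2 =14
r9=1001 pc2: +4 =18
r10=1010 pc2: +4 =22
r11=1011 pc3: +8 =30
r12=1100 pc2: +4 =34
r13=1101 pc3: +8 =42
r14=1110 pc3: +8 =50
r15=1111 pc4: +16 =66
r16=10000 pc1: +2 =68
r17=10001 pc2: +4 =72
r18=10010 pc2: +4 =76
r19=10011 pc3: +8 =84
r20=10100 pc2: +4 =88
r21=10101 pc3: +8 =96
r22=10110 pc3: +8 =104
r23=10111 pc4: +16 =120
r24=11000 pc2: +4 =124
r25=11001 pc3: +8 =132
r26=11010 pc3: +8 =140
r27=11011 pc4: +16 =156
r28=11100 pc3: +8 =164
r29=11101 pc4: +16 =180
r30=11110 pc4: +16 =196
r31=11111 pc5: +32 =228
r32=100000 pc1: +2 =230
r33=100001 pc2: +4 =234
r34=100010 pc2: +4 =238
r35=100011 pc3: +8 =246
r36=100100 pc2: +4 =250
r37=100101 pc3: +8 =258
r38=100110 pc3: +8 =266
r39=100111 pc4: +16 =282
r40=101000 pc2: +4 =286
r41=101001 pc3: +8 =294
r42=101010 pc3: +8 =302
r43=101011 pc4: +16 =318
r44=101100 pc3: +8 =326
r45=101101 pc4: +16 =342
r46=101110 pc4: +16 =358
r47=101111 pc5: +32 =390
r48=110000 pc2: +4 =394
r49=110001 pc3: +8 =402
r50=110010 pc3: +8 =410
r51=110011 pc4: +16 =426
r52=110100 pc3: +8 =434
r53=110101 pc4: +16 =450
r54=110110 pc4: +16 =466
r55=110111 pc5: +32 =498
r56=111000 pc3: +8 =506
r57=111001 pc4: +16 =522
r58=111010 pc4: +16 =538
r59=111011 pc5: +32 =570
r60=111100 pc4: +16 =586
r61=111101 pc5: +32 =618
r62=111110 pc5: +32 =650
r63=111111 pc6: +64 =714
r64=1000000 pc1: +2 =716
r65=1000001 pc2: +4 =720
r66=1000010 pc2: +4 =724
r67=1000011 pc3: +8 =732
r68=1000100 pc2: +4 =736
r69=1000101 pc3: +8 =744
r70=1000110 pc3: +8 =752
r71=1000111 pc4: +16 =768
r72=1001000 pc2: +4 =772
r73=1001001 pc3: +8 =780
r74=1001010 pc3: +8 =788
r75=1001011 pc4: +16 =804
r76=1001100 pc3: +8 =812
r77=1001101 pc4: +16 =828
r78=1001110 pc4: +16 =844
r79=1001111 pc5: +32 =876
r80=1010000 pc2: +4 =880
r81=1010001 pc3: +8 =888
r82=1010010 pc3: +8 =896
r83=1010011 pc4: +16 =912
r84=1010100 pc3: +8 =920
r85=1010101 pc4: +16 =936
r86=1010110 pc4: +16 =952
r87=1010111 pc5: +32 =984
r88=1011000 pc3: +8 =992
r89=1011001 pc4: +16 =1008
r90=1011010 pc4: +16 =1024
r91=1011011 pc5: +32 =1056
r92=1011100 pc4: +16 =1072
r93=1011101 pc5: +32 =1104
r94=1011110 pc5: +32 =1136
r95=1011111 pc6: +64 =1200
r96=1100000 pc2: +4 =1204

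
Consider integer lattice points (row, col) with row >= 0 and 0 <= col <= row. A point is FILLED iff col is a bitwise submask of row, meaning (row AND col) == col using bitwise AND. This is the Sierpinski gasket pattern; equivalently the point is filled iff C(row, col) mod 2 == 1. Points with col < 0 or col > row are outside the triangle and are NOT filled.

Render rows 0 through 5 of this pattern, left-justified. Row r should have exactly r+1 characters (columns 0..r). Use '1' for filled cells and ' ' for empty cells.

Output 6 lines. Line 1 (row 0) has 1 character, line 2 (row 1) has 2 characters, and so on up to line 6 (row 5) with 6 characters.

Answer: 1
11
1 1
1111
1   1
11  11

Derivation:
r0=0: 1
r1=1: 11
r2=10: 1 1
r3=11: 1111
r4=100: 1   1
r5=101: 11  11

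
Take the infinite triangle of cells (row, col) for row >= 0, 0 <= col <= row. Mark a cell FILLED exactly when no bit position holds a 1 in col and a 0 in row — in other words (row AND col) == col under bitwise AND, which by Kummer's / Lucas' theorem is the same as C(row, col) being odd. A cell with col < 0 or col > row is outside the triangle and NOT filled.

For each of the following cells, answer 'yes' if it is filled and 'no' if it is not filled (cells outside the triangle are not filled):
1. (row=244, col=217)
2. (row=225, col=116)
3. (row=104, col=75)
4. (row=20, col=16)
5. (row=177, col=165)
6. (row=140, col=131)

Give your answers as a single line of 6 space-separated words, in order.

Answer: no no no yes no no

Derivation:
(244,217): row=0b11110100, col=0b11011001, row AND col = 0b11010000 = 208; 208 != 217 -> empty
(225,116): row=0b11100001, col=0b1110100, row AND col = 0b1100000 = 96; 96 != 116 -> empty
(104,75): row=0b1101000, col=0b1001011, row AND col = 0b1001000 = 72; 72 != 75 -> empty
(20,16): row=0b10100, col=0b10000, row AND col = 0b10000 = 16; 16 == 16 -> filled
(177,165): row=0b10110001, col=0b10100101, row AND col = 0b10100001 = 161; 161 != 165 -> empty
(140,131): row=0b10001100, col=0b10000011, row AND col = 0b10000000 = 128; 128 != 131 -> empty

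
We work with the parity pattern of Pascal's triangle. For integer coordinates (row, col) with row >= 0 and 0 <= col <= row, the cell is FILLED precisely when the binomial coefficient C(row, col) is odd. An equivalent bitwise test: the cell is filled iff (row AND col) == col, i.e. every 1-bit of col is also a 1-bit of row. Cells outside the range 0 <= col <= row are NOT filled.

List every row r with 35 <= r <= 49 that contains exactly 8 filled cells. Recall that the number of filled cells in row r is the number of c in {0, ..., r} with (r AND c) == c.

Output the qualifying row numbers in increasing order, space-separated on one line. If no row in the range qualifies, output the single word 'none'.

Row r has 2^popcount(r) filled cells, so we need popcount(r) = log2(8) = 3.
Scan r = 35..49 and keep those with exactly 3 one-bits:
r=35=100011 popcount=3 -> KEEP
r=36=100100 popcount=2 -> skip
r=37=100101 popcount=3 -> KEEP
r=38=100110 popcount=3 -> KEEP
r=39=100111 popcount=4 -> skip
r=40=101000 popcount=2 -> skip
r=41=101001 popcount=3 -> KEEP
r=42=101010 popcount=3 -> KEEP
r=43=101011 popcount=4 -> skip
r=44=101100 popcount=3 -> KEEP
r=45=101101 popcount=4 -> skip
r=46=101110 popcount=4 -> skip
r=47=101111 popcount=5 -> skip
r=48=110000 popcount=2 -> skip
r=49=110001 popcount=3 -> KEEP
Kept rows: 35 37 38 41 42 44 49

Answer: 35 37 38 41 42 44 49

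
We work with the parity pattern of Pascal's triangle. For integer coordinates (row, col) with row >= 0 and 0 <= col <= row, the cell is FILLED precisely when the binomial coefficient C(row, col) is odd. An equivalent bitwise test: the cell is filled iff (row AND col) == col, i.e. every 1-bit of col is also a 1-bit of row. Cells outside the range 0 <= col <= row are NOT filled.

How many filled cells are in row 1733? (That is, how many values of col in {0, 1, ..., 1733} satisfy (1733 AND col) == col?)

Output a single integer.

1733 in binary = 11011000101
popcount(1733) = number of 1-bits in 11011000101 = 6
A col c satisfies (1733 AND c) == c iff every set bit of c is also set in 1733; each of the 6 set bits of 1733 can independently be on or off in c.
count = 2^6 = 64

Answer: 64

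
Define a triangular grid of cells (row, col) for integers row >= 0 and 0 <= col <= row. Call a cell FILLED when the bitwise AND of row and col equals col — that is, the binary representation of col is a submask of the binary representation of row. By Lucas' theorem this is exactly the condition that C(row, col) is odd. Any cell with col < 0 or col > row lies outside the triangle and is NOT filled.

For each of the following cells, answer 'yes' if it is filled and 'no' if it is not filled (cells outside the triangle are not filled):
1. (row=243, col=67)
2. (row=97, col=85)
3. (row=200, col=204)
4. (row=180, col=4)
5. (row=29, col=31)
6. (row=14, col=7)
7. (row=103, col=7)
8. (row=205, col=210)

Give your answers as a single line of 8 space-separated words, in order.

Answer: yes no no yes no no yes no

Derivation:
(243,67): row=0b11110011, col=0b1000011, row AND col = 0b1000011 = 67; 67 == 67 -> filled
(97,85): row=0b1100001, col=0b1010101, row AND col = 0b1000001 = 65; 65 != 85 -> empty
(200,204): col outside [0, 200] -> not filled
(180,4): row=0b10110100, col=0b100, row AND col = 0b100 = 4; 4 == 4 -> filled
(29,31): col outside [0, 29] -> not filled
(14,7): row=0b1110, col=0b111, row AND col = 0b110 = 6; 6 != 7 -> empty
(103,7): row=0b1100111, col=0b111, row AND col = 0b111 = 7; 7 == 7 -> filled
(205,210): col outside [0, 205] -> not filled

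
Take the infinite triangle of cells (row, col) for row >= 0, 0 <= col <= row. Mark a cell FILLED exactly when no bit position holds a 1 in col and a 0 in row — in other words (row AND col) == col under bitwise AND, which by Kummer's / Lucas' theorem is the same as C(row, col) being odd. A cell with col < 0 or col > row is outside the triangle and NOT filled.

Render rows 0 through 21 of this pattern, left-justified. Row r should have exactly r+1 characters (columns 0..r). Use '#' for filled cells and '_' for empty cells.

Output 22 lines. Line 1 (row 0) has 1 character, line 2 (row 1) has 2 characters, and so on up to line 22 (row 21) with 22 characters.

r0=0: #
r1=1: ##
r2=10: #_#
r3=11: ####
r4=100: #___#
r5=101: ##__##
r6=110: #_#_#_#
r7=111: ########
r8=1000: #_______#
r9=1001: ##______##
r10=1010: #_#_____#_#
r11=1011: ####____####
r12=1100: #___#___#___#
r13=1101: ##__##__##__##
r14=1110: #_#_#_#_#_#_#_#
r15=1111: ################
r16=10000: #_______________#
r17=10001: ##______________##
r18=10010: #_#_____________#_#
r19=10011: ####____________####
r20=10100: #___#___________#___#
r21=10101: ##__##__________##__##

Answer: #
##
#_#
####
#___#
##__##
#_#_#_#
########
#_______#
##______##
#_#_____#_#
####____####
#___#___#___#
##__##__##__##
#_#_#_#_#_#_#_#
################
#_______________#
##______________##
#_#_____________#_#
####____________####
#___#___________#___#
##__##__________##__##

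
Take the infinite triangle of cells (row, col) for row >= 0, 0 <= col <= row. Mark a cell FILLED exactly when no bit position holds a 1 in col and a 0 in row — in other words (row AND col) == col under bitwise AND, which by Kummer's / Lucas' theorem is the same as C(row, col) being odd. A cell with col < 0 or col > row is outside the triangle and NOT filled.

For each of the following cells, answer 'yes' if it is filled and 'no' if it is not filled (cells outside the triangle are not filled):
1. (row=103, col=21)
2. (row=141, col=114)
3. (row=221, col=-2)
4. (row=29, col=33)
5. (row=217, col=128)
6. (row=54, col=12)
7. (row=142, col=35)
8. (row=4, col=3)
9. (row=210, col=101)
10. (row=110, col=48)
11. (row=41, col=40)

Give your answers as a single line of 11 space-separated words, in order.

Answer: no no no no yes no no no no no yes

Derivation:
(103,21): row=0b1100111, col=0b10101, row AND col = 0b101 = 5; 5 != 21 -> empty
(141,114): row=0b10001101, col=0b1110010, row AND col = 0b0 = 0; 0 != 114 -> empty
(221,-2): col outside [0, 221] -> not filled
(29,33): col outside [0, 29] -> not filled
(217,128): row=0b11011001, col=0b10000000, row AND col = 0b10000000 = 128; 128 == 128 -> filled
(54,12): row=0b110110, col=0b1100, row AND col = 0b100 = 4; 4 != 12 -> empty
(142,35): row=0b10001110, col=0b100011, row AND col = 0b10 = 2; 2 != 35 -> empty
(4,3): row=0b100, col=0b11, row AND col = 0b0 = 0; 0 != 3 -> empty
(210,101): row=0b11010010, col=0b1100101, row AND col = 0b1000000 = 64; 64 != 101 -> empty
(110,48): row=0b1101110, col=0b110000, row AND col = 0b100000 = 32; 32 != 48 -> empty
(41,40): row=0b101001, col=0b101000, row AND col = 0b101000 = 40; 40 == 40 -> filled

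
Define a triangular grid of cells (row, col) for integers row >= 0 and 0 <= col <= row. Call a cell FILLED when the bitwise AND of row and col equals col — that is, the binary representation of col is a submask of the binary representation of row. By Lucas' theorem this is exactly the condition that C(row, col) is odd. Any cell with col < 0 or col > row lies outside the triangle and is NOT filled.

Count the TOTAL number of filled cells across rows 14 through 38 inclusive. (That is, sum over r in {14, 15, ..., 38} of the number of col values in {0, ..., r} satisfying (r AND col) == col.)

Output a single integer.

Answer: 224

Derivation:
r14=1110 pc3: +8 =8
r15=1111 pc4: +16 =24
r16=10000 pc1: +2 =26
r17=10001 pc2: +4 =30
r18=10010 pc2: +4 =34
r19=10011 pc3: +8 =42
r20=10100 pc2: +4 =46
r21=10101 pc3: +8 =54
r22=10110 pc3: +8 =62
r23=10111 pc4: +16 =78
r24=11000 pc2: +4 =82
r25=11001 pc3: +8 =90
r26=11010 pc3: +8 =98
r27=11011 pc4: +16 =114
r28=11100 pc3: +8 =122
r29=11101 pc4: +16 =138
r30=11110 pc4: +16 =154
r31=11111 pc5: +32 =186
r32=100000 pc1: +2 =188
r33=100001 pc2: +4 =192
r34=100010 pc2: +4 =196
r35=100011 pc3: +8 =204
r36=100100 pc2: +4 =208
r37=100101 pc3: +8 =216
r38=100110 pc3: +8 =224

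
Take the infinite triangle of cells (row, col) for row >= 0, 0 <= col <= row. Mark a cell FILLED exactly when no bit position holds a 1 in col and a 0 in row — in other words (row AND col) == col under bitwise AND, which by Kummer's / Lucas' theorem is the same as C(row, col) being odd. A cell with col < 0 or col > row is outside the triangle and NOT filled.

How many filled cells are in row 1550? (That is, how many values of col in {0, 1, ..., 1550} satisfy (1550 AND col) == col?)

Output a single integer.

Answer: 32

Derivation:
1550 in binary = 11000001110
popcount(1550) = number of 1-bits in 11000001110 = 5
A col c satisfies (1550 AND c) == c iff every set bit of c is also set in 1550; each of the 5 set bits of 1550 can independently be on or off in c.
count = 2^5 = 32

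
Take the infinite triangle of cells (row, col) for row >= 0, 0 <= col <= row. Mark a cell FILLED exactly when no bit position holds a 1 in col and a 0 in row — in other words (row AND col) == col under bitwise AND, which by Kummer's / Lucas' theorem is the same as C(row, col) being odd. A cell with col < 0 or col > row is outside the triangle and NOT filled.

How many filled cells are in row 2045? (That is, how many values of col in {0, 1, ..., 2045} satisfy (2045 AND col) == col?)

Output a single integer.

2045 in binary = 11111111101
popcount(2045) = number of 1-bits in 11111111101 = 10
A col c satisfies (2045 AND c) == c iff every set bit of c is also set in 2045; each of the 10 set bits of 2045 can independently be on or off in c.
count = 2^10 = 1024

Answer: 1024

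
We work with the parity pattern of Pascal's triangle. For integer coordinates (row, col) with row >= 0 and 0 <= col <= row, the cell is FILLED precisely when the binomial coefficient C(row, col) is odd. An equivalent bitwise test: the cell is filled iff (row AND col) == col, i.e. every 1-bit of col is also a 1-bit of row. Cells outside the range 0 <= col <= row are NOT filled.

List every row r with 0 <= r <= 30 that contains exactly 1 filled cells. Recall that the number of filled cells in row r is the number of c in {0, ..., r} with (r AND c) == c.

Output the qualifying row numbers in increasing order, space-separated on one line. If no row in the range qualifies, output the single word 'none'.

Row r has 2^popcount(r) filled cells, so we need popcount(r) = log2(1) = 0.
Scan r = 0..30 and keep those with exactly 0 one-bits:
r=0=0 popcount=0 -> KEEP
r=1=1 popcount=1 -> skip
r=2=10 popcount=1 -> skip
r=3=11 popcount=2 -> skip
r=4=100 popcount=1 -> skip
r=5=101 popcount=2 -> skip
r=6=110 popcount=2 -> skip
r=7=111 popcount=3 -> skip
r=8=1000 popcount=1 -> skip
r=9=1001 popcount=2 -> skip
r=10=1010 popcount=2 -> skip
r=11=1011 popcount=3 -> skip
r=12=1100 popcount=2 -> skip
r=13=1101 popcount=3 -> skip
r=14=1110 popcount=3 -> skip
r=15=1111 popcount=4 -> skip
r=16=10000 popcount=1 -> skip
r=17=10001 popcount=2 -> skip
r=18=10010 popcount=2 -> skip
r=19=10011 popcount=3 -> skip
r=20=10100 popcount=2 -> skip
r=21=10101 popcount=3 -> skip
r=22=10110 popcount=3 -> skip
r=23=10111 popcount=4 -> skip
r=24=11000 popcount=2 -> skip
r=25=11001 popcount=3 -> skip
r=26=11010 popcount=3 -> skip
r=27=11011 popcount=4 -> skip
r=28=11100 popcount=3 -> skip
r=29=11101 popcount=4 -> skip
r=30=11110 popcount=4 -> skip
Kept rows: 0

Answer: 0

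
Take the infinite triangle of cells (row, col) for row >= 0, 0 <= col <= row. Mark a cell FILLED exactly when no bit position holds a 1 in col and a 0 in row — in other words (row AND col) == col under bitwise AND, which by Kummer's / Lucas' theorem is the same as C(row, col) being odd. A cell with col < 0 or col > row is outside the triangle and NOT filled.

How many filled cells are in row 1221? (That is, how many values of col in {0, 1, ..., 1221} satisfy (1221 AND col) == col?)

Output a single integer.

Answer: 32

Derivation:
1221 in binary = 10011000101
popcount(1221) = number of 1-bits in 10011000101 = 5
A col c satisfies (1221 AND c) == c iff every set bit of c is also set in 1221; each of the 5 set bits of 1221 can independently be on or off in c.
count = 2^5 = 32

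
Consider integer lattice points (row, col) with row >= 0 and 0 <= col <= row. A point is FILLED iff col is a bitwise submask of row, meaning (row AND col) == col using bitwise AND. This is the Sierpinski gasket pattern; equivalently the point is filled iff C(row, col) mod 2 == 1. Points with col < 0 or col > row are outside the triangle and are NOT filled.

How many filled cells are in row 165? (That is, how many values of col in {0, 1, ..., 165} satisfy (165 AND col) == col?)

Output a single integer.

Answer: 16

Derivation:
165 in binary = 10100101
popcount(165) = number of 1-bits in 10100101 = 4
A col c satisfies (165 AND c) == c iff every set bit of c is also set in 165; each of the 4 set bits of 165 can independently be on or off in c.
count = 2^4 = 16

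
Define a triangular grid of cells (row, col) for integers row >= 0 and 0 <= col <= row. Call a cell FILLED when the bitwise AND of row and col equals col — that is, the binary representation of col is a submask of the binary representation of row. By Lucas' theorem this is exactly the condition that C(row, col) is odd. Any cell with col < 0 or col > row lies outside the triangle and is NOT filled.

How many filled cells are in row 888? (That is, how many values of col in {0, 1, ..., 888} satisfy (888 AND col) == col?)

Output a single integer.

888 in binary = 1101111000
popcount(888) = number of 1-bits in 1101111000 = 6
A col c satisfies (888 AND c) == c iff every set bit of c is also set in 888; each of the 6 set bits of 888 can independently be on or off in c.
count = 2^6 = 64

Answer: 64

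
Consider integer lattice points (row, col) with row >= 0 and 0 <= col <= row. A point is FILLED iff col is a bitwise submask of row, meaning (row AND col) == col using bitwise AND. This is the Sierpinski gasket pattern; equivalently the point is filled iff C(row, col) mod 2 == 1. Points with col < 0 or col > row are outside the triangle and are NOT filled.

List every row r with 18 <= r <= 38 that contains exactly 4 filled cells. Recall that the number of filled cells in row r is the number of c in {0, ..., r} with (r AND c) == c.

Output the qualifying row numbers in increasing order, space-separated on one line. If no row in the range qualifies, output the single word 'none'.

Answer: 18 20 24 33 34 36

Derivation:
Row r has 2^popcount(r) filled cells, so we need popcount(r) = log2(4) = 2.
Scan r = 18..38 and keep those with exactly 2 one-bits:
r=18=10010 popcount=2 -> KEEP
r=19=10011 popcount=3 -> skip
r=20=10100 popcount=2 -> KEEP
r=21=10101 popcount=3 -> skip
r=22=10110 popcount=3 -> skip
r=23=10111 popcount=4 -> skip
r=24=11000 popcount=2 -> KEEP
r=25=11001 popcount=3 -> skip
r=26=11010 popcount=3 -> skip
r=27=11011 popcount=4 -> skip
r=28=11100 popcount=3 -> skip
r=29=11101 popcount=4 -> skip
r=30=11110 popcount=4 -> skip
r=31=11111 popcount=5 -> skip
r=32=100000 popcount=1 -> skip
r=33=100001 popcount=2 -> KEEP
r=34=100010 popcount=2 -> KEEP
r=35=100011 popcount=3 -> skip
r=36=100100 popcount=2 -> KEEP
r=37=100101 popcount=3 -> skip
r=38=100110 popcount=3 -> skip
Kept rows: 18 20 24 33 34 36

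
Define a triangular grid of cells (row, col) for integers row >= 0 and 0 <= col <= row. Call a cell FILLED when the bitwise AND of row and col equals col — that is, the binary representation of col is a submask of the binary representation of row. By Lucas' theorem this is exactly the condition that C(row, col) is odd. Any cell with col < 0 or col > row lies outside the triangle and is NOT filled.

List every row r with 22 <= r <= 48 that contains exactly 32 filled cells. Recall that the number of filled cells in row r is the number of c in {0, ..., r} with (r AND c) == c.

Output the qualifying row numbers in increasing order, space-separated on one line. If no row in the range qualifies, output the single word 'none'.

Row r has 2^popcount(r) filled cells, so we need popcount(r) = log2(32) = 5.
Scan r = 22..48 and keep those with exactly 5 one-bits:
r=22=10110 popcount=3 -> skip
r=23=10111 popcount=4 -> skip
r=24=11000 popcount=2 -> skip
r=25=11001 popcount=3 -> skip
r=26=11010 popcount=3 -> skip
r=27=11011 popcount=4 -> skip
r=28=11100 popcount=3 -> skip
r=29=11101 popcount=4 -> skip
r=30=11110 popcount=4 -> skip
r=31=11111 popcount=5 -> KEEP
r=32=100000 popcount=1 -> skip
r=33=100001 popcount=2 -> skip
r=34=100010 popcount=2 -> skip
r=35=100011 popcount=3 -> skip
r=36=100100 popcount=2 -> skip
r=37=100101 popcount=3 -> skip
r=38=100110 popcount=3 -> skip
r=39=100111 popcount=4 -> skip
r=40=101000 popcount=2 -> skip
r=41=101001 popcount=3 -> skip
r=42=101010 popcount=3 -> skip
r=43=101011 popcount=4 -> skip
r=44=101100 popcount=3 -> skip
r=45=101101 popcount=4 -> skip
r=46=101110 popcount=4 -> skip
r=47=101111 popcount=5 -> KEEP
r=48=110000 popcount=2 -> skip
Kept rows: 31 47

Answer: 31 47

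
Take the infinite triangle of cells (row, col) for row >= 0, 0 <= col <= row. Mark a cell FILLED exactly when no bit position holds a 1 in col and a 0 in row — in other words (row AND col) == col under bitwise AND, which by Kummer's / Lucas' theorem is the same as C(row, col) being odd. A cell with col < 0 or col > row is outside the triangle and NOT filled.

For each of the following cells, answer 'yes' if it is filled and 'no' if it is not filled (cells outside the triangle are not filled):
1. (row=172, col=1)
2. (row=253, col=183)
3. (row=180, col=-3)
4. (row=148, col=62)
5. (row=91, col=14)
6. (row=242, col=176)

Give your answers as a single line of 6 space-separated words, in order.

Answer: no no no no no yes

Derivation:
(172,1): row=0b10101100, col=0b1, row AND col = 0b0 = 0; 0 != 1 -> empty
(253,183): row=0b11111101, col=0b10110111, row AND col = 0b10110101 = 181; 181 != 183 -> empty
(180,-3): col outside [0, 180] -> not filled
(148,62): row=0b10010100, col=0b111110, row AND col = 0b10100 = 20; 20 != 62 -> empty
(91,14): row=0b1011011, col=0b1110, row AND col = 0b1010 = 10; 10 != 14 -> empty
(242,176): row=0b11110010, col=0b10110000, row AND col = 0b10110000 = 176; 176 == 176 -> filled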